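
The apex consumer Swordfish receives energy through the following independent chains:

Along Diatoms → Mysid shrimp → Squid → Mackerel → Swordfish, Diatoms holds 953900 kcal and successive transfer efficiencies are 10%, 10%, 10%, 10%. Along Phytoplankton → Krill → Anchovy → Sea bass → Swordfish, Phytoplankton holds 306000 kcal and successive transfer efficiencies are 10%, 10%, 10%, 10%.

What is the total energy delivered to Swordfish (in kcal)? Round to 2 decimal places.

Via Diatoms: 953900 × 0.1 × 0.1 × 0.1 × 0.1 = 95.39 kcal
Via Phytoplankton: 306000 × 0.1 × 0.1 × 0.1 × 0.1 = 30.6 kcal
Total at Swordfish: 95.39 + 30.6 = 125.99 kcal

125.99 kcal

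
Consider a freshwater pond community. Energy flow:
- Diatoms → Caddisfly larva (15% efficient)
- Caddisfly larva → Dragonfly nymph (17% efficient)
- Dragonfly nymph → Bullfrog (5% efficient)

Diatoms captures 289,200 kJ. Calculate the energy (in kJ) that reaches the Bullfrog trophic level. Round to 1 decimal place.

Caddisfly larva: 289200 × 0.15 = 43380 kJ
Dragonfly nymph: 43380 × 0.17 = 7374.6 kJ
Bullfrog: 7374.6 × 0.05 = 368.73 kJ

368.7 kJ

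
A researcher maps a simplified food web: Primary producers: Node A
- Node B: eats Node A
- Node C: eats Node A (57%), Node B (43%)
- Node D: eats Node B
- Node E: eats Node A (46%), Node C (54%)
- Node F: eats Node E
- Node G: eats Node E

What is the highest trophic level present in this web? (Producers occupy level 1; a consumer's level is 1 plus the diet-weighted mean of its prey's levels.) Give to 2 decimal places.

Node B: 1 + 1 = 2
Node C: 1 + (0.57×1 + 0.43×2) = 2.43
Node D: 1 + 2 = 3
Node E: 1 + (0.46×1 + 0.54×2.43) = 2.7722
Node F: 1 + 2.7722 = 3.7722
Node G: 1 + 2.7722 = 3.7722

3.77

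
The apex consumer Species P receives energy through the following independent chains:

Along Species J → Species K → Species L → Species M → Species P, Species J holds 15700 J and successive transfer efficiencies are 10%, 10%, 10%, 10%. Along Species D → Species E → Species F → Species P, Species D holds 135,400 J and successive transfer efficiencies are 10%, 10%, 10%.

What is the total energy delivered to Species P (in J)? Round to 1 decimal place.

137.0 J

Via Species J: 15700 × 0.1 × 0.1 × 0.1 × 0.1 = 1.57 J
Via Species D: 135400 × 0.1 × 0.1 × 0.1 = 135.4 J
Total at Species P: 1.57 + 135.4 = 136.97 J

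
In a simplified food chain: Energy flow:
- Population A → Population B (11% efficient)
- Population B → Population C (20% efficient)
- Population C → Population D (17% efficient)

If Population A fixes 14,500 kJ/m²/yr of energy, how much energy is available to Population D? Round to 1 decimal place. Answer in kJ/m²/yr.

54.2 kJ/m²/yr

Population B: 14500 × 0.11 = 1595 kJ/m²/yr
Population C: 1595 × 0.2 = 319 kJ/m²/yr
Population D: 319 × 0.17 = 54.23 kJ/m²/yr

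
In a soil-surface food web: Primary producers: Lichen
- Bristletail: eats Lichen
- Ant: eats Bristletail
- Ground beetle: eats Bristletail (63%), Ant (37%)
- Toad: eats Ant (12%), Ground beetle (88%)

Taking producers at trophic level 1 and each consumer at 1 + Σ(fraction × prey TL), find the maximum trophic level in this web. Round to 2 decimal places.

4.33

Bristletail: 1 + 1 = 2
Ant: 1 + 2 = 3
Ground beetle: 1 + (0.63×2 + 0.37×3) = 3.37
Toad: 1 + (0.12×3 + 0.88×3.37) = 4.3256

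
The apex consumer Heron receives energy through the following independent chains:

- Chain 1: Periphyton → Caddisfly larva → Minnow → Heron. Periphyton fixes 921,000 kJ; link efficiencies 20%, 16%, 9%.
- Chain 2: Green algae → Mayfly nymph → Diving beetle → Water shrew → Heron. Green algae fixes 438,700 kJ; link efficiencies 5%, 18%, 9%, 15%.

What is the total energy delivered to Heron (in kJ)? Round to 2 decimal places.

2705.78 kJ

Chain 1: 921000 × 0.2 × 0.16 × 0.09 = 2652.48 kJ
Chain 2: 438700 × 0.05 × 0.18 × 0.09 × 0.15 = 53.30205 kJ
Total at Heron: 2652.48 + 53.30205 = 2705.78205 kJ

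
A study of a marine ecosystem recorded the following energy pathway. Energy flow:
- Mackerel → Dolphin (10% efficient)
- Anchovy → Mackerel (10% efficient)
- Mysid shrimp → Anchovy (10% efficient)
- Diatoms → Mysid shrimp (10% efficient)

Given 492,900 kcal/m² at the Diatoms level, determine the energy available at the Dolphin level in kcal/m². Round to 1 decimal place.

Mysid shrimp: 492900 × 0.1 = 49290 kcal/m²
Anchovy: 49290 × 0.1 = 4929 kcal/m²
Mackerel: 4929 × 0.1 = 492.9 kcal/m²
Dolphin: 492.9 × 0.1 = 49.29 kcal/m²

49.3 kcal/m²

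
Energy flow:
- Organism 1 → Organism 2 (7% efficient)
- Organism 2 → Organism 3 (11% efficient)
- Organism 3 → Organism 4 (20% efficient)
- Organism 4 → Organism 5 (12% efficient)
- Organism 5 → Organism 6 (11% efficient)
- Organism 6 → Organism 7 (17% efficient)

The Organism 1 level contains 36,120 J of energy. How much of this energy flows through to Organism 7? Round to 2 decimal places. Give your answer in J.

Organism 2: 36120 × 0.07 = 2528.4 J
Organism 3: 2528.4 × 0.11 = 278.124 J
Organism 4: 278.124 × 0.2 = 55.6248 J
Organism 5: 55.6248 × 0.12 = 6.674976 J
Organism 6: 6.674976 × 0.11 = 0.73424736 J
Organism 7: 0.73424736 × 0.17 = 0.1248220512 J

0.12 J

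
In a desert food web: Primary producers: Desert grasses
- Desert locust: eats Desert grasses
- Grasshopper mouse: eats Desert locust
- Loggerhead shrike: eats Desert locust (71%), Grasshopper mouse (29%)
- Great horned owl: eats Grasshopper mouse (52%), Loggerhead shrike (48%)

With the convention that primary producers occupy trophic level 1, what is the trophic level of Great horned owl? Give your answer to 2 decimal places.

Desert locust: 1 + 1 = 2
Grasshopper mouse: 1 + 2 = 3
Loggerhead shrike: 1 + (0.71×2 + 0.29×3) = 3.29
Great horned owl: 1 + (0.52×3 + 0.48×3.29) = 4.1392

4.14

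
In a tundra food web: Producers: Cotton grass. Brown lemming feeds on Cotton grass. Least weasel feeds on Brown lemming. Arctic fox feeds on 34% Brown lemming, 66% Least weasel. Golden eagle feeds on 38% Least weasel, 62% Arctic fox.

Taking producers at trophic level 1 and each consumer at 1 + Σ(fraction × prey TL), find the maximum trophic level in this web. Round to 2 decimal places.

Brown lemming: 1 + 1 = 2
Least weasel: 1 + 2 = 3
Arctic fox: 1 + (0.34×2 + 0.66×3) = 3.66
Golden eagle: 1 + (0.38×3 + 0.62×3.66) = 4.4092

4.41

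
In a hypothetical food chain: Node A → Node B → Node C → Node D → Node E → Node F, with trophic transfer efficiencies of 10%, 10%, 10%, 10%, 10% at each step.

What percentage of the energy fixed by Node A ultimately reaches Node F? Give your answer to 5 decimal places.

0.00100%

Product of link efficiencies: 0.1 × 0.1 × 0.1 × 0.1 × 0.1 = 0.00001
As a percentage: 0.00001 × 100 = 0.00100%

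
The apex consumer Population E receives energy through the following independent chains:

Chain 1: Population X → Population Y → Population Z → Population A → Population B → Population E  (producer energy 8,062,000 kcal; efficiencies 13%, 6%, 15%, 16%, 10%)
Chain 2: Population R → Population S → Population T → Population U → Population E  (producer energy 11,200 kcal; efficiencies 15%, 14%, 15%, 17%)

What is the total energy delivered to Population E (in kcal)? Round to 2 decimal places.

156.92 kcal

Chain 1: 8062000 × 0.13 × 0.06 × 0.15 × 0.16 × 0.1 = 150.92064 kcal
Chain 2: 11200 × 0.15 × 0.14 × 0.15 × 0.17 = 5.9976 kcal
Total at Population E: 150.92064 + 5.9976 = 156.91824 kcal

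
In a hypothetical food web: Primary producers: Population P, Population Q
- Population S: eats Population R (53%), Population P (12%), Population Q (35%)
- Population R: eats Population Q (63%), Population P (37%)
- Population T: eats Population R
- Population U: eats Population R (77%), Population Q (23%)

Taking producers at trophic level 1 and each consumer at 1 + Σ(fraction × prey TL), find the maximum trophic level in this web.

Population R: 1 + (0.63×1 + 0.37×1) = 2
Population S: 1 + (0.53×2 + 0.12×1 + 0.35×1) = 2.53
Population T: 1 + 2 = 3
Population U: 1 + (0.77×2 + 0.23×1) = 2.77

3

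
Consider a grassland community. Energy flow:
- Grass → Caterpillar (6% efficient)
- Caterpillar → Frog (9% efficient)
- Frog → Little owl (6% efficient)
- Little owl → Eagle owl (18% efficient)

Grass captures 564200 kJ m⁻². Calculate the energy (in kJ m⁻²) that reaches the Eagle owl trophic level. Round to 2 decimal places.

Caterpillar: 564200 × 0.06 = 33852 kJ m⁻²
Frog: 33852 × 0.09 = 3046.68 kJ m⁻²
Little owl: 3046.68 × 0.06 = 182.8008 kJ m⁻²
Eagle owl: 182.8008 × 0.18 = 32.904144 kJ m⁻²

32.90 kJ m⁻²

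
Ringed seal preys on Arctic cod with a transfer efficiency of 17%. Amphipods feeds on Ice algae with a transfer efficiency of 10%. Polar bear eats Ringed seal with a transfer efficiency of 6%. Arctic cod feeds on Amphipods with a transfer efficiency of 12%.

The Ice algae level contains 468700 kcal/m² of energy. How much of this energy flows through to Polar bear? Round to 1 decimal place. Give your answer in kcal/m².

57.4 kcal/m²

Amphipods: 468700 × 0.1 = 46870 kcal/m²
Arctic cod: 46870 × 0.12 = 5624.4 kcal/m²
Ringed seal: 5624.4 × 0.17 = 956.148 kcal/m²
Polar bear: 956.148 × 0.06 = 57.36888 kcal/m²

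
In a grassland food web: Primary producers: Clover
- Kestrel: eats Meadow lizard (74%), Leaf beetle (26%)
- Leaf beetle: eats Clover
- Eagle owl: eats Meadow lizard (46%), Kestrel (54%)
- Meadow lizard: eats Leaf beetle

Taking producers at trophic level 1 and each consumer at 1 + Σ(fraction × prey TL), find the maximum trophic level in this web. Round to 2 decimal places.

4.40

Leaf beetle: 1 + 1 = 2
Meadow lizard: 1 + 2 = 3
Kestrel: 1 + (0.74×3 + 0.26×2) = 3.74
Eagle owl: 1 + (0.46×3 + 0.54×3.74) = 4.3996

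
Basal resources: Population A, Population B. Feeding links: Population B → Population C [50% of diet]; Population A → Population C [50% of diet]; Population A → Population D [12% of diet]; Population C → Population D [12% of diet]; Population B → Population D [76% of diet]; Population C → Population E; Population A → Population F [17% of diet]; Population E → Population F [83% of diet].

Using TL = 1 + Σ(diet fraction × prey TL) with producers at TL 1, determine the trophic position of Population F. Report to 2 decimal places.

Population C: 1 + (0.5×1 + 0.5×1) = 2
Population D: 1 + (0.12×1 + 0.12×2 + 0.76×1) = 2.12
Population E: 1 + 2 = 3
Population F: 1 + (0.17×1 + 0.83×3) = 3.66

3.66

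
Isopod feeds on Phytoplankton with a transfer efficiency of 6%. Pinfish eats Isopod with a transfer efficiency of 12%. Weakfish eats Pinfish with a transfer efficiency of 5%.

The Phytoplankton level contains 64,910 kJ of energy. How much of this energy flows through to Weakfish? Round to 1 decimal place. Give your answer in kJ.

23.4 kJ

Isopod: 64910 × 0.06 = 3894.6 kJ
Pinfish: 3894.6 × 0.12 = 467.352 kJ
Weakfish: 467.352 × 0.05 = 23.3676 kJ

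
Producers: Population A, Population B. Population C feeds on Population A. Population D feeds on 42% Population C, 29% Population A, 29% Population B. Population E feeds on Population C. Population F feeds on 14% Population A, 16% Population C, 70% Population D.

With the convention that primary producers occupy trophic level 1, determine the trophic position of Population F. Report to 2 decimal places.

3.15

Population C: 1 + 1 = 2
Population D: 1 + (0.42×2 + 0.29×1 + 0.29×1) = 2.42
Population E: 1 + 2 = 3
Population F: 1 + (0.14×1 + 0.16×2 + 0.7×2.42) = 3.154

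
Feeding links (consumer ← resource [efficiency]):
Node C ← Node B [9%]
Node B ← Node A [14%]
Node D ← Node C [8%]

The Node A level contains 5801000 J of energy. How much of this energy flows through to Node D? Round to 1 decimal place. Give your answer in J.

Node B: 5801000 × 0.14 = 812140 J
Node C: 812140 × 0.09 = 73092.6 J
Node D: 73092.6 × 0.08 = 5847.408 J

5847.4 J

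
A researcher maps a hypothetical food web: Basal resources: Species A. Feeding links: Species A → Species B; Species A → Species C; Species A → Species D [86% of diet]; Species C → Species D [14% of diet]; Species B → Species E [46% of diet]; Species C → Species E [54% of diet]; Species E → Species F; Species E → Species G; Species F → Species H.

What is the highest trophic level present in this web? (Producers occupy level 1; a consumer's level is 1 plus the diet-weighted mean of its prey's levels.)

Species B: 1 + 1 = 2
Species C: 1 + 1 = 2
Species D: 1 + (0.86×1 + 0.14×2) = 2.14
Species E: 1 + (0.46×2 + 0.54×2) = 3
Species F: 1 + 3 = 4
Species G: 1 + 3 = 4
Species H: 1 + 4 = 5

5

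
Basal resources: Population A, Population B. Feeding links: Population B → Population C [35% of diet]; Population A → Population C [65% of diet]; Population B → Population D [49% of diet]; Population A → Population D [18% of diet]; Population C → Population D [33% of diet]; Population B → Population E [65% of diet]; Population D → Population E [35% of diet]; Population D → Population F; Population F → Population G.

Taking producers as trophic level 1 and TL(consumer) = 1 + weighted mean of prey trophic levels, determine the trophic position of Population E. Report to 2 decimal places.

Population C: 1 + (0.35×1 + 0.65×1) = 2
Population D: 1 + (0.49×1 + 0.18×1 + 0.33×2) = 2.33
Population E: 1 + (0.65×1 + 0.35×2.33) = 2.4655
Population F: 1 + 2.33 = 3.33
Population G: 1 + 3.33 = 4.33

2.47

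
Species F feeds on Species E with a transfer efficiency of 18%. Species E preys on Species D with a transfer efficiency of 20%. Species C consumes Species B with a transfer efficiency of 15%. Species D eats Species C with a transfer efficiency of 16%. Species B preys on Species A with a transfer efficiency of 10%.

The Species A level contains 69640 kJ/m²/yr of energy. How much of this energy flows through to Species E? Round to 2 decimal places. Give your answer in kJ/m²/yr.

33.43 kJ/m²/yr

Species B: 69640 × 0.1 = 6964 kJ/m²/yr
Species C: 6964 × 0.15 = 1044.6 kJ/m²/yr
Species D: 1044.6 × 0.16 = 167.136 kJ/m²/yr
Species E: 167.136 × 0.2 = 33.4272 kJ/m²/yr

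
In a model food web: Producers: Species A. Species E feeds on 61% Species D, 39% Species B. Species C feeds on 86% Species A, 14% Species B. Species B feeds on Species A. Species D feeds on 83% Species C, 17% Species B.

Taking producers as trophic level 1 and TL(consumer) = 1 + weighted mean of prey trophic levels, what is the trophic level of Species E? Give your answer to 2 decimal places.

3.68

Species B: 1 + 1 = 2
Species C: 1 + (0.86×1 + 0.14×2) = 2.14
Species D: 1 + (0.83×2.14 + 0.17×2) = 3.1162
Species E: 1 + (0.61×3.1162 + 0.39×2) = 3.680882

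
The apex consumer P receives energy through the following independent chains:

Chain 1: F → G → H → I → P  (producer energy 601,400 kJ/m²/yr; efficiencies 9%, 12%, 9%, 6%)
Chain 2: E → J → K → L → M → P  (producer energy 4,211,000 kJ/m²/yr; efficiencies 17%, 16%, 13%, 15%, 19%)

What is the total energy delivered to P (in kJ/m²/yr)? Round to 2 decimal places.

459.44 kJ/m²/yr

Chain 1: 601400 × 0.09 × 0.12 × 0.09 × 0.06 = 35.073648 kJ/m²/yr
Chain 2: 4211000 × 0.17 × 0.16 × 0.13 × 0.15 × 0.19 = 424.367736 kJ/m²/yr
Total at P: 35.073648 + 424.367736 = 459.441384 kJ/m²/yr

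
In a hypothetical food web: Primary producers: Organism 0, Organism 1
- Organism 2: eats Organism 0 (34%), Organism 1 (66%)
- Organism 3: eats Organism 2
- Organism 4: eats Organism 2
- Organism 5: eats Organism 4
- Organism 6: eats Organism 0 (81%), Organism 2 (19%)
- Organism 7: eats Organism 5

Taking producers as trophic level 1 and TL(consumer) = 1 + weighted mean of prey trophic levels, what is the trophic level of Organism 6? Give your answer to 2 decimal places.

2.19

Organism 2: 1 + (0.34×1 + 0.66×1) = 2
Organism 3: 1 + 2 = 3
Organism 4: 1 + 2 = 3
Organism 5: 1 + 3 = 4
Organism 6: 1 + (0.81×1 + 0.19×2) = 2.19
Organism 7: 1 + 4 = 5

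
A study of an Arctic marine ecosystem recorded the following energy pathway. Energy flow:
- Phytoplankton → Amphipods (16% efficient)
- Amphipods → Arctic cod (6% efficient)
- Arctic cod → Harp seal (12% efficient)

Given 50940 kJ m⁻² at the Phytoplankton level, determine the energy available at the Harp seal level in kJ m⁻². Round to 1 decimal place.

58.7 kJ m⁻²

Amphipods: 50940 × 0.16 = 8150.4 kJ m⁻²
Arctic cod: 8150.4 × 0.06 = 489.024 kJ m⁻²
Harp seal: 489.024 × 0.12 = 58.68288 kJ m⁻²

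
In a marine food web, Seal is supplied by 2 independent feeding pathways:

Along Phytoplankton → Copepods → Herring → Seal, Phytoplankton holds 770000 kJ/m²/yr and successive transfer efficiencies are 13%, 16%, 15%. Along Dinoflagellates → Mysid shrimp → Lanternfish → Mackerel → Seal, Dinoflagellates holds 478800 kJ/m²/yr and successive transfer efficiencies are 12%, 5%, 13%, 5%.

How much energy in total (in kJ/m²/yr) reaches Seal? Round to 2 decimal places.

2421.07 kJ/m²/yr

Via Phytoplankton: 770000 × 0.13 × 0.16 × 0.15 = 2402.4 kJ/m²/yr
Via Dinoflagellates: 478800 × 0.12 × 0.05 × 0.13 × 0.05 = 18.6732 kJ/m²/yr
Total at Seal: 2402.4 + 18.6732 = 2421.0732 kJ/m²/yr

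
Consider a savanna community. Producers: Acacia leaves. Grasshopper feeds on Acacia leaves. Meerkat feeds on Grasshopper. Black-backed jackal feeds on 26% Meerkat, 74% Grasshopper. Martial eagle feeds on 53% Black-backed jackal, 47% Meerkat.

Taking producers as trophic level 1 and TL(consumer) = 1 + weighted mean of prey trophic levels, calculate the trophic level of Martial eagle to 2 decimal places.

Grasshopper: 1 + 1 = 2
Meerkat: 1 + 2 = 3
Black-backed jackal: 1 + (0.26×3 + 0.74×2) = 3.26
Martial eagle: 1 + (0.53×3.26 + 0.47×3) = 4.1378

4.14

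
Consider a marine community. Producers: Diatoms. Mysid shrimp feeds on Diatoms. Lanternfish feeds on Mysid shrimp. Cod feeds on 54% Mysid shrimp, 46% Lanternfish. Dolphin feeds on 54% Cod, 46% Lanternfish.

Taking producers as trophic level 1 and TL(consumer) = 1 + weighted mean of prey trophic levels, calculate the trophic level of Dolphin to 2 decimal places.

Mysid shrimp: 1 + 1 = 2
Lanternfish: 1 + 2 = 3
Cod: 1 + (0.54×2 + 0.46×3) = 3.46
Dolphin: 1 + (0.54×3.46 + 0.46×3) = 4.2484

4.25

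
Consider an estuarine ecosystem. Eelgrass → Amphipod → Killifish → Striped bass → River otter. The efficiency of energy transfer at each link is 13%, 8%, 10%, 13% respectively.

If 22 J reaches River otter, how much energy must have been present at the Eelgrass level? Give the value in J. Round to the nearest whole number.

162722 J

Cumulative transfer efficiency: 0.13 × 0.08 × 0.1 × 0.13 = 0.0001352
Eelgrass energy = 22 / 0.0001352 = 162722 J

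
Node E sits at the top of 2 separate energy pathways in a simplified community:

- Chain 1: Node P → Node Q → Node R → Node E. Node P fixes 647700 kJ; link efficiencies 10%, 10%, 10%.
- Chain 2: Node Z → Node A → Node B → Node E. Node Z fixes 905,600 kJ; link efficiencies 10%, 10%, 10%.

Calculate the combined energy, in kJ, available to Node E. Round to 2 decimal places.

1553.30 kJ

Chain 1: 647700 × 0.1 × 0.1 × 0.1 = 647.7 kJ
Chain 2: 905600 × 0.1 × 0.1 × 0.1 = 905.6 kJ
Total at Node E: 647.7 + 905.6 = 1553.3 kJ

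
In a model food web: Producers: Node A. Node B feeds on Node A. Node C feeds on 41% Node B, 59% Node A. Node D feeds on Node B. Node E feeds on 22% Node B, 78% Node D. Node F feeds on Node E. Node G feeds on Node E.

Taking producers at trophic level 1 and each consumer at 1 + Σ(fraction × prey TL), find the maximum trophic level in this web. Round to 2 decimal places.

Node B: 1 + 1 = 2
Node C: 1 + (0.41×2 + 0.59×1) = 2.41
Node D: 1 + 2 = 3
Node E: 1 + (0.22×2 + 0.78×3) = 3.78
Node F: 1 + 3.78 = 4.78
Node G: 1 + 3.78 = 4.78

4.78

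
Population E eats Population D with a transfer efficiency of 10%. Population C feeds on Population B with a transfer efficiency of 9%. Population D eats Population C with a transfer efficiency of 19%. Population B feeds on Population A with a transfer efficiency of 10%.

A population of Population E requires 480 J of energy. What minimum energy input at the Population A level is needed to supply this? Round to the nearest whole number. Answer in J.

2807018 J

Cumulative transfer efficiency: 0.1 × 0.09 × 0.19 × 0.1 = 0.000171
Population A energy = 480 / 0.000171 = 2807018 J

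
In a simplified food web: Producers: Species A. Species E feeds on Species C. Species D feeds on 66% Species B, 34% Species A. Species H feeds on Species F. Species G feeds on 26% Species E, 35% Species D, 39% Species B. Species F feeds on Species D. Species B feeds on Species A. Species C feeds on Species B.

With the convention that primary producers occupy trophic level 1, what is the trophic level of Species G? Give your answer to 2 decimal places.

3.75

Species B: 1 + 1 = 2
Species C: 1 + 2 = 3
Species D: 1 + (0.66×2 + 0.34×1) = 2.66
Species E: 1 + 3 = 4
Species F: 1 + 2.66 = 3.66
Species G: 1 + (0.26×4 + 0.35×2.66 + 0.39×2) = 3.751
Species H: 1 + 3.66 = 4.66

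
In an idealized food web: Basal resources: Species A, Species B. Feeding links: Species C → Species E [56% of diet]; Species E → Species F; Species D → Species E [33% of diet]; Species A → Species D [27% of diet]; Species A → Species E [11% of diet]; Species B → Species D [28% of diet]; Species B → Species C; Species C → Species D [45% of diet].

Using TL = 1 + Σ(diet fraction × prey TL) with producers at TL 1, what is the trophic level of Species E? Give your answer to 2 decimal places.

Species C: 1 + 1 = 2
Species D: 1 + (0.45×2 + 0.28×1 + 0.27×1) = 2.45
Species E: 1 + (0.33×2.45 + 0.11×1 + 0.56×2) = 3.0385
Species F: 1 + 3.0385 = 4.0385

3.04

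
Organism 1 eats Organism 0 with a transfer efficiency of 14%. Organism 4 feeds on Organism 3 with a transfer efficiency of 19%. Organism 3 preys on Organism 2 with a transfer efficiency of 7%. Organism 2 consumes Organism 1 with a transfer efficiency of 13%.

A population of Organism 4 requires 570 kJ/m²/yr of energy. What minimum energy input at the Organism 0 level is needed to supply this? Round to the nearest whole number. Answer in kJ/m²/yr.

Cumulative transfer efficiency: 0.14 × 0.13 × 0.07 × 0.19 = 0.00024206
Organism 0 energy = 570 / 0.00024206 = 2354788 kJ/m²/yr

2354788 kJ/m²/yr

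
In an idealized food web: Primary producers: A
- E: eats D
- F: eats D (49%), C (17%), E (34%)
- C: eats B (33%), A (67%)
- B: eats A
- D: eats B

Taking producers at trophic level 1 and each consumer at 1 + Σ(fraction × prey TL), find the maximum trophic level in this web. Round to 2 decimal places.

4.23

B: 1 + 1 = 2
C: 1 + (0.33×2 + 0.67×1) = 2.33
D: 1 + 2 = 3
E: 1 + 3 = 4
F: 1 + (0.49×3 + 0.17×2.33 + 0.34×4) = 4.2261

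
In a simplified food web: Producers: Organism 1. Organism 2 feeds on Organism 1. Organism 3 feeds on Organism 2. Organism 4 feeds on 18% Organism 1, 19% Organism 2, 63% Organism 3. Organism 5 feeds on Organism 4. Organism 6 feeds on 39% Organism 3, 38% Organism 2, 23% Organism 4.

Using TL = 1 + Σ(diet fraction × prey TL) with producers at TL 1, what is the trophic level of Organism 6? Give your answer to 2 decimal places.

3.72

Organism 2: 1 + 1 = 2
Organism 3: 1 + 2 = 3
Organism 4: 1 + (0.18×1 + 0.19×2 + 0.63×3) = 3.45
Organism 5: 1 + 3.45 = 4.45
Organism 6: 1 + (0.39×3 + 0.38×2 + 0.23×3.45) = 3.7235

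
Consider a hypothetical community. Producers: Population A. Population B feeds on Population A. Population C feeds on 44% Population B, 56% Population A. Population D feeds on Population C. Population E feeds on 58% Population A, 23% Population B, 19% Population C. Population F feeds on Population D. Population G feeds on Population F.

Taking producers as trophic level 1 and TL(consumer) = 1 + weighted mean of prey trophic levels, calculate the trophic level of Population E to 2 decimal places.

Population B: 1 + 1 = 2
Population C: 1 + (0.44×2 + 0.56×1) = 2.44
Population D: 1 + 2.44 = 3.44
Population E: 1 + (0.58×1 + 0.23×2 + 0.19×2.44) = 2.5036
Population F: 1 + 3.44 = 4.44
Population G: 1 + 4.44 = 5.44

2.50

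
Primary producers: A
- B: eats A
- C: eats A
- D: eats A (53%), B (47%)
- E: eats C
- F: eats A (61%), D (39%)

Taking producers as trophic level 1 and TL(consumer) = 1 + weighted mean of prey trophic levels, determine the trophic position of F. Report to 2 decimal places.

B: 1 + 1 = 2
C: 1 + 1 = 2
D: 1 + (0.53×1 + 0.47×2) = 2.47
E: 1 + 2 = 3
F: 1 + (0.61×1 + 0.39×2.47) = 2.5733

2.57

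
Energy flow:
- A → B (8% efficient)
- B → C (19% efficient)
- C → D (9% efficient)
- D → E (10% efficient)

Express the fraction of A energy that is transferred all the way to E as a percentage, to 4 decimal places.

0.0137%

Product of link efficiencies: 0.08 × 0.19 × 0.09 × 0.1 = 0.0001368
As a percentage: 0.0001368 × 100 = 0.0137%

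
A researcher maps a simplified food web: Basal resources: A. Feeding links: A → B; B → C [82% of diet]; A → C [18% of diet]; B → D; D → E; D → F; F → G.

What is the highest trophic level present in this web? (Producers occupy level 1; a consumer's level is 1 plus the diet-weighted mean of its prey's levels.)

5

B: 1 + 1 = 2
C: 1 + (0.82×2 + 0.18×1) = 2.82
D: 1 + 2 = 3
E: 1 + 3 = 4
F: 1 + 3 = 4
G: 1 + 4 = 5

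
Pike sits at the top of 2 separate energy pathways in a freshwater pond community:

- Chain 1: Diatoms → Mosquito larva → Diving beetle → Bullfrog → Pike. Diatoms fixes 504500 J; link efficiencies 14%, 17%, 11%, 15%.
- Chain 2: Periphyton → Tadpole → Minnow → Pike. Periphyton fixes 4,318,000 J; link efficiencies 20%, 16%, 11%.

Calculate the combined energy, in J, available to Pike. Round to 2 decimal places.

15397.48 J

Chain 1: 504500 × 0.14 × 0.17 × 0.11 × 0.15 = 198.11715 J
Chain 2: 4318000 × 0.2 × 0.16 × 0.11 = 15199.36 J
Total at Pike: 198.11715 + 15199.36 = 15397.47715 J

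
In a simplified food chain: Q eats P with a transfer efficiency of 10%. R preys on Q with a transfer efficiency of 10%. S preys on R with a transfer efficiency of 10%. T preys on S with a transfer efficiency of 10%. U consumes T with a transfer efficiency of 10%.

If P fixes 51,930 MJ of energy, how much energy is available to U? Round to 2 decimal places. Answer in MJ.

0.52 MJ

Q: 51930 × 0.1 = 5193 MJ
R: 5193 × 0.1 = 519.3 MJ
S: 519.3 × 0.1 = 51.93 MJ
T: 51.93 × 0.1 = 5.193 MJ
U: 5.193 × 0.1 = 0.5193 MJ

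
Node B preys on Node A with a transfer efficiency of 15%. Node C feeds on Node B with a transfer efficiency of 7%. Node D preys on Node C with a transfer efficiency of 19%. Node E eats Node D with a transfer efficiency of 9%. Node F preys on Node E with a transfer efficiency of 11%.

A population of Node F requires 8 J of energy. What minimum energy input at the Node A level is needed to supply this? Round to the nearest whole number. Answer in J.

Cumulative transfer efficiency: 0.15 × 0.07 × 0.19 × 0.09 × 0.11 = 0.0000197505
Node A energy = 8 / 0.0000197505 = 405053 J

405053 J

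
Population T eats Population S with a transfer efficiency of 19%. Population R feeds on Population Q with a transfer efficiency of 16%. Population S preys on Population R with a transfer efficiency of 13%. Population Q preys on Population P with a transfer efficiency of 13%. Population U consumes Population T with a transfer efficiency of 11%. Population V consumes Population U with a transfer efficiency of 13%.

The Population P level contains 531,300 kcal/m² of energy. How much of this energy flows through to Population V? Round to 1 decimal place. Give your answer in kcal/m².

Population Q: 531300 × 0.13 = 69069 kcal/m²
Population R: 69069 × 0.16 = 11051.04 kcal/m²
Population S: 11051.04 × 0.13 = 1436.6352 kcal/m²
Population T: 1436.6352 × 0.19 = 272.960688 kcal/m²
Population U: 272.960688 × 0.11 = 30.02567568 kcal/m²
Population V: 30.02567568 × 0.13 = 3.9033378384 kcal/m²

3.9 kcal/m²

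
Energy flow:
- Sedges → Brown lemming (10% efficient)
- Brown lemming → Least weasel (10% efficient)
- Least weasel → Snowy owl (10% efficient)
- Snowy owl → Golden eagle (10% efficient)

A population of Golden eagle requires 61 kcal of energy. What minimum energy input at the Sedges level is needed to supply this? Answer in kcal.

610000 kcal

Cumulative transfer efficiency: 0.1 × 0.1 × 0.1 × 0.1 = 0.0001
Sedges energy = 61 / 0.0001 = 610000 kcal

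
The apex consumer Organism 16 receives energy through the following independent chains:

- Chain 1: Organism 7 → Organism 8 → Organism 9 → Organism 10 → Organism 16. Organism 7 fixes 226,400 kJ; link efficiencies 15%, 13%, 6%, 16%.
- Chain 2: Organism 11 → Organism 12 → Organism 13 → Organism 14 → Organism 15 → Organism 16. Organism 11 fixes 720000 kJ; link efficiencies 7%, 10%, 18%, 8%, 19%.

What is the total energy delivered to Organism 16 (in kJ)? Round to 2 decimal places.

Chain 1: 226400 × 0.15 × 0.13 × 0.06 × 0.16 = 42.38208 kJ
Chain 2: 720000 × 0.07 × 0.1 × 0.18 × 0.08 × 0.19 = 13.78944 kJ
Total at Organism 16: 42.38208 + 13.78944 = 56.17152 kJ

56.17 kJ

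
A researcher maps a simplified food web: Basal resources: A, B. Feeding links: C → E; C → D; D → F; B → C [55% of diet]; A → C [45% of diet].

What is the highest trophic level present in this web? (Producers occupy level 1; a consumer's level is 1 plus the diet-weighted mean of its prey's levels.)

4

C: 1 + (0.45×1 + 0.55×1) = 2
D: 1 + 2 = 3
E: 1 + 2 = 3
F: 1 + 3 = 4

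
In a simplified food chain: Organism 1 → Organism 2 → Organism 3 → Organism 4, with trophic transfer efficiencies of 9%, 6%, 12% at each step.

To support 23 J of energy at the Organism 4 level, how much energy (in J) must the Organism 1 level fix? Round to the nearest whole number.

35494 J

Cumulative transfer efficiency: 0.09 × 0.06 × 0.12 = 0.000648
Organism 1 energy = 23 / 0.000648 = 35494 J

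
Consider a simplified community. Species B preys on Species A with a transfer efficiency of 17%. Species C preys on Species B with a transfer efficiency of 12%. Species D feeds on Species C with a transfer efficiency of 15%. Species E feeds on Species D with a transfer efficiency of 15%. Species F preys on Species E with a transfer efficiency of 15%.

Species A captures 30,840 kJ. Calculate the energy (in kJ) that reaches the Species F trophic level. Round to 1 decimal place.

Species B: 30840 × 0.17 = 5242.8 kJ
Species C: 5242.8 × 0.12 = 629.136 kJ
Species D: 629.136 × 0.15 = 94.3704 kJ
Species E: 94.3704 × 0.15 = 14.15556 kJ
Species F: 14.15556 × 0.15 = 2.123334 kJ

2.1 kJ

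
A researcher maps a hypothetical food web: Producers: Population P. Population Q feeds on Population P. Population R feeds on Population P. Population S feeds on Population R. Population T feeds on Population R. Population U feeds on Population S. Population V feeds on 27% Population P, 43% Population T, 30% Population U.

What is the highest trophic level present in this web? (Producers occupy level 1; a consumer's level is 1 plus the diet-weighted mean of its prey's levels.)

4

Population Q: 1 + 1 = 2
Population R: 1 + 1 = 2
Population S: 1 + 2 = 3
Population T: 1 + 2 = 3
Population U: 1 + 3 = 4
Population V: 1 + (0.27×1 + 0.43×3 + 0.3×4) = 3.76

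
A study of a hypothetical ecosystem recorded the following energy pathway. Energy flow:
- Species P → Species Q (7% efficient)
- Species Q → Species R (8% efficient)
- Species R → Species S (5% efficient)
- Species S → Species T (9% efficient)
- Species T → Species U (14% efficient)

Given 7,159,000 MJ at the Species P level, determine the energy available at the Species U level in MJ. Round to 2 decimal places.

Species Q: 7159000 × 0.07 = 501130 MJ
Species R: 501130 × 0.08 = 40090.4 MJ
Species S: 40090.4 × 0.05 = 2004.52 MJ
Species T: 2004.52 × 0.09 = 180.4068 MJ
Species U: 180.4068 × 0.14 = 25.256952 MJ

25.26 MJ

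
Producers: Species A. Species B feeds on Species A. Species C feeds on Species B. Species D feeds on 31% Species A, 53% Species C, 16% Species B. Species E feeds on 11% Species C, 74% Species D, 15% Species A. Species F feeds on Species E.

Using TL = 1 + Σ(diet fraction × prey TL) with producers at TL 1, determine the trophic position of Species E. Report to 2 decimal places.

Species B: 1 + 1 = 2
Species C: 1 + 2 = 3
Species D: 1 + (0.31×1 + 0.53×3 + 0.16×2) = 3.22
Species E: 1 + (0.11×3 + 0.74×3.22 + 0.15×1) = 3.8628
Species F: 1 + 3.8628 = 4.8628

3.86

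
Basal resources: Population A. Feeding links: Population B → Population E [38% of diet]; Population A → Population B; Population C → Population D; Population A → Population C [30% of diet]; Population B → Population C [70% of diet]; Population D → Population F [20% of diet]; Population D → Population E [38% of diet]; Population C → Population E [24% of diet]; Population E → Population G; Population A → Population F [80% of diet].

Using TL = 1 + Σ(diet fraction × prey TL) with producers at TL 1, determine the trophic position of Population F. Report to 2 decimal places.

Population B: 1 + 1 = 2
Population C: 1 + (0.3×1 + 0.7×2) = 2.7
Population D: 1 + 2.7 = 3.7
Population E: 1 + (0.38×3.7 + 0.38×2 + 0.24×2.7) = 3.814
Population F: 1 + (0.2×3.7 + 0.8×1) = 2.54
Population G: 1 + 3.814 = 4.814

2.54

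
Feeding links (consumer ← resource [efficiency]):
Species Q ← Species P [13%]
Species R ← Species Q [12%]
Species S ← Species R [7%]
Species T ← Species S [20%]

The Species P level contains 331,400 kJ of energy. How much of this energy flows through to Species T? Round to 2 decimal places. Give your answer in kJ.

Species Q: 331400 × 0.13 = 43082 kJ
Species R: 43082 × 0.12 = 5169.84 kJ
Species S: 5169.84 × 0.07 = 361.8888 kJ
Species T: 361.8888 × 0.2 = 72.37776 kJ

72.38 kJ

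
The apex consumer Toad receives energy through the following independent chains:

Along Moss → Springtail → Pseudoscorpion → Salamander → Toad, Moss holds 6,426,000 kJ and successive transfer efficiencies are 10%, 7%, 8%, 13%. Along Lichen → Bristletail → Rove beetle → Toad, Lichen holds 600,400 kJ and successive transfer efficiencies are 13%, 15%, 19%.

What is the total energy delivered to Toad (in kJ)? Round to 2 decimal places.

Via Moss: 6426000 × 0.1 × 0.07 × 0.08 × 0.13 = 467.8128 kJ
Via Lichen: 600400 × 0.13 × 0.15 × 0.19 = 2224.482 kJ
Total at Toad: 467.8128 + 2224.482 = 2692.2948 kJ

2692.29 kJ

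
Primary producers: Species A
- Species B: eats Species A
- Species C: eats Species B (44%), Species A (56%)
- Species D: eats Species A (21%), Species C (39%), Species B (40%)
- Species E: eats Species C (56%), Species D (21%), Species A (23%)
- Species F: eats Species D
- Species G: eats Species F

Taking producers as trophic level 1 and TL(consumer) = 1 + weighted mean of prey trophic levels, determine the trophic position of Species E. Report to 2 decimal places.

Species B: 1 + 1 = 2
Species C: 1 + (0.44×2 + 0.56×1) = 2.44
Species D: 1 + (0.21×1 + 0.39×2.44 + 0.4×2) = 2.9616
Species E: 1 + (0.56×2.44 + 0.21×2.9616 + 0.23×1) = 3.218336
Species F: 1 + 2.9616 = 3.9616
Species G: 1 + 3.9616 = 4.9616

3.22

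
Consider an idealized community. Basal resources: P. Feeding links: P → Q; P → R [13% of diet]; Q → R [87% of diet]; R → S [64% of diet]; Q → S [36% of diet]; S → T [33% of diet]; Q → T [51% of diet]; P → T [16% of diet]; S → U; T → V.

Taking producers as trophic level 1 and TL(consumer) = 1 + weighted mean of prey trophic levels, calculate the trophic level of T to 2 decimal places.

Q: 1 + 1 = 2
R: 1 + (0.13×1 + 0.87×2) = 2.87
S: 1 + (0.64×2.87 + 0.36×2) = 3.5568
T: 1 + (0.33×3.5568 + 0.51×2 + 0.16×1) = 3.353744
U: 1 + 3.5568 = 4.5568
V: 1 + 3.353744 = 4.353744

3.35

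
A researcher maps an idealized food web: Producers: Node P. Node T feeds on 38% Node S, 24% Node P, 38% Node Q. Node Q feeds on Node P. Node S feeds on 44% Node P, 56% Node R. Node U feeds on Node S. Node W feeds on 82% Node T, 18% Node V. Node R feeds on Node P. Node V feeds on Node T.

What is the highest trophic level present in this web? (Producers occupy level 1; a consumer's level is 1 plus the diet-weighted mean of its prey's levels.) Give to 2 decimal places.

Node Q: 1 + 1 = 2
Node R: 1 + 1 = 2
Node S: 1 + (0.44×1 + 0.56×2) = 2.56
Node T: 1 + (0.38×2.56 + 0.24×1 + 0.38×2) = 2.9728
Node U: 1 + 2.56 = 3.56
Node V: 1 + 2.9728 = 3.9728
Node W: 1 + (0.82×2.9728 + 0.18×3.9728) = 4.1528

4.15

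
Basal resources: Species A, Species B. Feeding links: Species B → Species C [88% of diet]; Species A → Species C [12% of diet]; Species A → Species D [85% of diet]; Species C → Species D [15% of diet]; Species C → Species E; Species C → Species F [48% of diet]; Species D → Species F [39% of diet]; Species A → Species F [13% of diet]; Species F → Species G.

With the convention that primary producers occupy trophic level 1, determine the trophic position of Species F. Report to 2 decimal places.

Species C: 1 + (0.88×1 + 0.12×1) = 2
Species D: 1 + (0.85×1 + 0.15×2) = 2.15
Species E: 1 + 2 = 3
Species F: 1 + (0.48×2 + 0.39×2.15 + 0.13×1) = 2.9285
Species G: 1 + 2.9285 = 3.9285

2.93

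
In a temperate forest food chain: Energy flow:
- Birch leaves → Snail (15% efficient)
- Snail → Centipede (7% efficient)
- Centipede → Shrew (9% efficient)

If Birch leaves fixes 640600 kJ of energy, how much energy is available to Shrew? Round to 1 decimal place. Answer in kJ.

Snail: 640600 × 0.15 = 96090 kJ
Centipede: 96090 × 0.07 = 6726.3 kJ
Shrew: 6726.3 × 0.09 = 605.367 kJ

605.4 kJ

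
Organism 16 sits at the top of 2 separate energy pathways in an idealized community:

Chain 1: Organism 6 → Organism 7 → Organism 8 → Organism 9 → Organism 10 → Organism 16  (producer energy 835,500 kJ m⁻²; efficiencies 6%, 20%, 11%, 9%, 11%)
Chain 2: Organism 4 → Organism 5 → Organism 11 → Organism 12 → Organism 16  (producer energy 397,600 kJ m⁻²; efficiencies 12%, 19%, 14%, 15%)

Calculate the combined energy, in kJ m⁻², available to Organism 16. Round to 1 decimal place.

201.3 kJ m⁻²

Chain 1: 835500 × 0.06 × 0.2 × 0.11 × 0.09 × 0.11 = 10.918314 kJ m⁻²
Chain 2: 397600 × 0.12 × 0.19 × 0.14 × 0.15 = 190.37088 kJ m⁻²
Total at Organism 16: 10.918314 + 190.37088 = 201.289194 kJ m⁻²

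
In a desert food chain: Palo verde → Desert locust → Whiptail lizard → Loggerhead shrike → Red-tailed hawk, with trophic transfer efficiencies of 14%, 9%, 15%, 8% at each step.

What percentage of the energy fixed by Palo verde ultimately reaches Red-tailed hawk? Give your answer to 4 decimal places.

Product of link efficiencies: 0.14 × 0.09 × 0.15 × 0.08 = 0.0001512
As a percentage: 0.0001512 × 100 = 0.0151%

0.0151%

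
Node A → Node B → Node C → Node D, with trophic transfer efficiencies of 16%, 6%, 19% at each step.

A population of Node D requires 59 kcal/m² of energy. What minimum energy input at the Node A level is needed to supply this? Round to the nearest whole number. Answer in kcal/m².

Cumulative transfer efficiency: 0.16 × 0.06 × 0.19 = 0.001824
Node A energy = 59 / 0.001824 = 32346 kcal/m²

32346 kcal/m²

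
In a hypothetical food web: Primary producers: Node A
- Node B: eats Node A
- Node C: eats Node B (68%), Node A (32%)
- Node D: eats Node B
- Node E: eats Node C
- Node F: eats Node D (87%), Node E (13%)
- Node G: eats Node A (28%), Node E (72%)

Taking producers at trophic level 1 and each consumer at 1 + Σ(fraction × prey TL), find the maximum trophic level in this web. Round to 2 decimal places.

Node B: 1 + 1 = 2
Node C: 1 + (0.68×2 + 0.32×1) = 2.68
Node D: 1 + 2 = 3
Node E: 1 + 2.68 = 3.68
Node F: 1 + (0.87×3 + 0.13×3.68) = 4.0884
Node G: 1 + (0.28×1 + 0.72×3.68) = 3.9296

4.09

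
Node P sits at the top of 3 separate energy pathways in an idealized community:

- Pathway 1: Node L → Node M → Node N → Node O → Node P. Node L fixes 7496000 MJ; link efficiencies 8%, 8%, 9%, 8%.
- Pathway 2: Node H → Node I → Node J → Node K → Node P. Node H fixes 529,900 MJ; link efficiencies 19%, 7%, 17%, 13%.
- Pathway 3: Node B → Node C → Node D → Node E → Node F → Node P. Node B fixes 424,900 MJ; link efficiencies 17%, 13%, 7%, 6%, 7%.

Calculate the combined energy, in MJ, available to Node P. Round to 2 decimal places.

Pathway 1: 7496000 × 0.08 × 0.08 × 0.09 × 0.08 = 345.41568 MJ
Pathway 2: 529900 × 0.19 × 0.07 × 0.17 × 0.13 = 155.753507 MJ
Pathway 3: 424900 × 0.17 × 0.13 × 0.07 × 0.06 × 0.07 = 2.76074526 MJ
Total at Node P: 345.41568 + 155.753507 + 2.76074526 = 503.92993226 MJ

503.93 MJ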